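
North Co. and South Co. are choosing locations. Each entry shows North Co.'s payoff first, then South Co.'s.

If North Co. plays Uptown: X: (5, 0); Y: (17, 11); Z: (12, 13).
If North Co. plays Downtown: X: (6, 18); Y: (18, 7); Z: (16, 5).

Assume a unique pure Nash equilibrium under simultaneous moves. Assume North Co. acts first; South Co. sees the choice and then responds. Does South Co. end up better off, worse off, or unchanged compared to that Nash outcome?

South Co. best-responds to each possible North Co. move:
- Uptown: BR = Z, leader payoff 12.
- Downtown: BR = X, leader payoff 6.
Among 12, 6, the best is 12 at Uptown. Subgame-perfect outcome: (Uptown, Z) with payoffs (12, 13).
Under simultaneous play:
North Co.'s best replies: X→Downtown; Y→Downtown; Z→Downtown.
South Co.'s best replies: Uptown→Z; Downtown→X.
The unique mutual best reply is (Downtown, X), giving (6, 18).
South Co. earns 13 sequentially versus 18 at the Nash outcome: worse off.

worse off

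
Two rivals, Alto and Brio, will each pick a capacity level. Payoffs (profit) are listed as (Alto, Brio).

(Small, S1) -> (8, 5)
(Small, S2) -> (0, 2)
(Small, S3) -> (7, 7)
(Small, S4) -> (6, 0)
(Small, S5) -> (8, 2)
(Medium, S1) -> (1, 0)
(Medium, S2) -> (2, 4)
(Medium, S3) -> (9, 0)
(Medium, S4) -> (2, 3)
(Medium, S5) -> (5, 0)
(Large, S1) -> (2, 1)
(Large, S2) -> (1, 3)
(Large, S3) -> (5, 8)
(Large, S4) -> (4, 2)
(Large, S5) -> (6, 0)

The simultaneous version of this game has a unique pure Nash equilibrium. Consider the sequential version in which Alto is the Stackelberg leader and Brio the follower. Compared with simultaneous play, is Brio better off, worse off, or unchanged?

Brio best-responds to each possible Alto move:
- Small → Brio plays S3 (best of 5, 2, 7, 0, 2); Alto gets 7.
- Medium → Brio plays S2 (best of 0, 4, 0, 3, 0); Alto gets 2.
- Large → Brio plays S3 (best of 1, 3, 8, 2, 0); Alto gets 5.
Maximizing over 7, 2, 5, Alto chooses Small. Subgame-perfect outcome: (Small, S3) with payoffs (7, 7).
For the simultaneous game, intersect best replies.
Alto's best replies: S1→Small; S2→Medium; S3→Medium; S4→Small; S5→Small.
Brio's best replies: Small→S3; Medium→S2; Large→S3.
The unique mutual best reply is (Medium, S2), giving (2, 4).
Brio earns 7 sequentially versus 4 at the Nash outcome: better off.

better off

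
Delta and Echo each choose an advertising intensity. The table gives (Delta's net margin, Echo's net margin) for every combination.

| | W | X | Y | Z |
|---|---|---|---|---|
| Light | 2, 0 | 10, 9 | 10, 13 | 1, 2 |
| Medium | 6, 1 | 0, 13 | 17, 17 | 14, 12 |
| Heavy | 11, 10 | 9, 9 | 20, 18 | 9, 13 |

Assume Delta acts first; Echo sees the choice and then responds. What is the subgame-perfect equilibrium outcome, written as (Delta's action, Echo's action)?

Work backward from Echo's decision.
- Light: Echo compares 0, 9, 13, 2 and picks Y; Delta would get 10.
- Medium: Echo compares 1, 13, 17, 12 and picks Y; Delta would get 17.
- Heavy: Echo compares 10, 9, 18, 13 and picks Y; Delta would get 20.
Among 10, 17, 20, the best is 20 at Heavy. Subgame-perfect outcome: (Heavy, Y) with payoffs (20, 18).

(Heavy, Y)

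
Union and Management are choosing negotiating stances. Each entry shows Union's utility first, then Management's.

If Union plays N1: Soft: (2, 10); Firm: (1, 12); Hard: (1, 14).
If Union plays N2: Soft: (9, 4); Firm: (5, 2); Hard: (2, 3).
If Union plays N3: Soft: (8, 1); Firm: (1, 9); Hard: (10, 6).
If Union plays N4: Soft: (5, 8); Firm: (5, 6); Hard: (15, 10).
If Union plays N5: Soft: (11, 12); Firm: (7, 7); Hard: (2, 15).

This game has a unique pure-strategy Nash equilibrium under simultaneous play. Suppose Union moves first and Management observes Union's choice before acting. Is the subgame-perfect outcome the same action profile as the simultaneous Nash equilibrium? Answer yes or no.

Work backward from Management's decision.
- N1: BR = Hard, leader payoff 1.
- N2: BR = Soft, leader payoff 9.
- N3: BR = Firm, leader payoff 1.
- N4: BR = Hard, leader payoff 15.
- N5: BR = Hard, leader payoff 2.
Among 1, 9, 1, 15, 2, the best is 15 at N4. Subgame-perfect outcome: (N4, Hard) with payoffs (15, 10).
Now find the simultaneous Nash equilibrium.
Union's best replies: Soft→N5; Firm→N5; Hard→N4.
Management's best replies: N1→Hard; N2→Soft; N3→Firm; N4→Hard; N5→Hard.
The unique mutual best reply is (N4, Hard), giving (15, 10).
Sequential outcome (N4, Hard) coincides with the Nash profile (N4, Hard).

yes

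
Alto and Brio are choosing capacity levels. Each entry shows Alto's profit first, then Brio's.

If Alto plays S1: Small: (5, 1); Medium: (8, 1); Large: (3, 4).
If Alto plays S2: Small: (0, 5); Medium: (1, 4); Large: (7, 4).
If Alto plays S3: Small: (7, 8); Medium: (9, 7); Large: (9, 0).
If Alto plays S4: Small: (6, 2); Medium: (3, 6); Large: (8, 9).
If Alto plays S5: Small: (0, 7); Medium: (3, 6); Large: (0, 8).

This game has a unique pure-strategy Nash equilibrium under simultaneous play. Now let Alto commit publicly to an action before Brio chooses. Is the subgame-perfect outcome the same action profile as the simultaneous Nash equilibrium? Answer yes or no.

no

Solve by backward induction (Alto leads).
- S1 → Brio plays Large (best of 1, 1, 4); Alto gets 3.
- S2 → Brio plays Small (best of 5, 4, 4); Alto gets 0.
- S3 → Brio plays Small (best of 8, 7, 0); Alto gets 7.
- S4 → Brio plays Large (best of 2, 6, 9); Alto gets 8.
- S5 → Brio plays Large (best of 7, 6, 8); Alto gets 0.
Maximizing over 3, 0, 7, 8, 0, Alto chooses S4. Subgame-perfect outcome: (S4, Large) with payoffs (8, 9).
Now find the simultaneous Nash equilibrium.
Alto's best replies: Small→S3; Medium→S3; Large→S3.
Brio's best replies: S1→Large; S2→Small; S3→Small; S4→Large; S5→Large.
Only (S3, Small) has each player best-responding; Nash payoffs (7, 8).
Sequential outcome (S4, Large) differs from the Nash profile (S3, Small).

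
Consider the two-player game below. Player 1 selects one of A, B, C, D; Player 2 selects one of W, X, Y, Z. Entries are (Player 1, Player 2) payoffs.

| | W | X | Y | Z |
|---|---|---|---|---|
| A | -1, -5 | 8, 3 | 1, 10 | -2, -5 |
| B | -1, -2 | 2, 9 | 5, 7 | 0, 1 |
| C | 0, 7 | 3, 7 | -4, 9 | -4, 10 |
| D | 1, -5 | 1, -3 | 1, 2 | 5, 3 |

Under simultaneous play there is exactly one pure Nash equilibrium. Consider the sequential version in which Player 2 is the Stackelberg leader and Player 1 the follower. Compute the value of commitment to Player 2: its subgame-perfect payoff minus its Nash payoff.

4

Solve by backward induction (Player 2 leads).
- W: Player 1 compares -1, -1, 0, 1 and picks D; Player 2 would get -5.
- X: Player 1 compares 8, 2, 3, 1 and picks A; Player 2 would get 3.
- Y: Player 1 compares 1, 5, -4, 1 and picks B; Player 2 would get 7.
- Z: Player 1 compares -2, 0, -4, 5 and picks D; Player 2 would get 3.
Maximizing over -5, 3, 7, 3, Player 2 chooses Y. Subgame-perfect outcome: (B, Y) with payoffs (5, 7).
For the simultaneous game, intersect best replies.
Player 1's best replies: W→D; X→A; Y→B; Z→D.
Player 2's best replies: A→Y; B→X; C→Z; D→Z.
Only (D, Z) has each player best-responding; Nash payoffs (5, 3).
Player 2's commitment gain: 7 − 3 = 4.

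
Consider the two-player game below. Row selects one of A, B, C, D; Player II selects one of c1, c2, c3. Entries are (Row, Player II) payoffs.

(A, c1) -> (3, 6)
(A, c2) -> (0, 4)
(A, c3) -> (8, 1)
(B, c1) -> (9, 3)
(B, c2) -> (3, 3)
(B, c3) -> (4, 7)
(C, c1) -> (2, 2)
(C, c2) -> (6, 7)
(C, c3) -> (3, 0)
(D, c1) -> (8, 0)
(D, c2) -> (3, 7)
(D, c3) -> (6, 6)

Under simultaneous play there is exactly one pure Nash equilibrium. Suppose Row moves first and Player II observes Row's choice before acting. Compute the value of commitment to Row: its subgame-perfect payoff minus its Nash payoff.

Player II best-responds to each possible Row move:
- A → Player II plays c1 (best of 6, 4, 1); Row gets 3.
- B → Player II plays c3 (best of 3, 3, 7); Row gets 4.
- C → Player II plays c2 (best of 2, 7, 0); Row gets 6.
- D → Player II plays c2 (best of 0, 7, 6); Row gets 3.
Row's induced payoffs are 3, 4, 6, 3, so Row commits to C. Subgame-perfect outcome: (C, c2) with payoffs (6, 7).
Under simultaneous play:
Row's best replies: c1→B; c2→C; c3→A.
Player II's best replies: A→c1; B→c3; C→c2; D→c2.
The unique mutual best reply is (C, c2), giving (6, 7).
Row's commitment gain: 6 − 6 = 0.

0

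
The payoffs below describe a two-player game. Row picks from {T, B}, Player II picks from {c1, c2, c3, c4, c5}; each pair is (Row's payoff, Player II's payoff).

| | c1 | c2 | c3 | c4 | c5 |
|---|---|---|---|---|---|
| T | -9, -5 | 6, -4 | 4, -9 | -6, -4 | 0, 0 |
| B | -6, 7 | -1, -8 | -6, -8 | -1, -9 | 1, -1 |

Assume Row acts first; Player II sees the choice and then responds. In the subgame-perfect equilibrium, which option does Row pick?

Backward induction with Row moving first.
- T: BR = c5, leader payoff 0.
- B: BR = c1, leader payoff -6.
Among 0, -6, the best is 0 at T. Subgame-perfect outcome: (T, c5) with payoffs (0, 0).

T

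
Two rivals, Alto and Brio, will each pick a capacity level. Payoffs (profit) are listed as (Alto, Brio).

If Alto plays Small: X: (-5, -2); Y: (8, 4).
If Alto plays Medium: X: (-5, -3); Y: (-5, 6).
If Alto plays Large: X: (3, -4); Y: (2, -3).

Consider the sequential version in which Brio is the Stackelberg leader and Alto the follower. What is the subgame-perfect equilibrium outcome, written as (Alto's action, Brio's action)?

(Small, Y)

Alto best-responds to each possible Brio move:
- X: Alto compares -5, -5, 3 and picks Large; Brio would get -4.
- Y: Alto compares 8, -5, 2 and picks Small; Brio would get 4.
Brio's induced payoffs are -4, 4, so Brio commits to Y. Subgame-perfect outcome: (Small, Y) with payoffs (8, 4).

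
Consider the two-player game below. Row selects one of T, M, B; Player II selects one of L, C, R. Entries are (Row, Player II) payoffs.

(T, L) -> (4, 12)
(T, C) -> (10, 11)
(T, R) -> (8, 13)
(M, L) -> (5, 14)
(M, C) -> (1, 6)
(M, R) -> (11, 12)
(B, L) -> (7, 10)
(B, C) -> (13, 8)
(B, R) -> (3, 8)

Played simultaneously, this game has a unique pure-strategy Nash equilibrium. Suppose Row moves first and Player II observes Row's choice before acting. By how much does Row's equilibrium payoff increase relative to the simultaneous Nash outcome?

Work backward from Player II's decision.
- T → Player II plays R (best of 12, 11, 13); Row gets 8.
- M → Player II plays L (best of 14, 6, 12); Row gets 5.
- B → Player II plays L (best of 10, 8, 8); Row gets 7.
Maximizing over 8, 5, 7, Row chooses T. Subgame-perfect outcome: (T, R) with payoffs (8, 13).
For the simultaneous game, intersect best replies.
Row's best replies: L→B; C→B; R→M.
Player II's best replies: T→R; M→L; B→L.
Only (B, L) has each player best-responding; Nash payoffs (7, 10).
Row's commitment gain: 8 − 7 = 1.

1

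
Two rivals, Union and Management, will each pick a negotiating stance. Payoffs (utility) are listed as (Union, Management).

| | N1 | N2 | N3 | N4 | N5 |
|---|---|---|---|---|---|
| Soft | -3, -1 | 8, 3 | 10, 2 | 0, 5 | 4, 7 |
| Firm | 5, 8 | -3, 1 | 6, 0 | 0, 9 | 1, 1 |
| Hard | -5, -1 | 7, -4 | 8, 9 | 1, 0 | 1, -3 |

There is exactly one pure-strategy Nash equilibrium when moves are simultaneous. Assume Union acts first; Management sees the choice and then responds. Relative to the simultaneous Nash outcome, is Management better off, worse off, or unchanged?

better off

Backward induction with Union moving first.
- Soft → Management plays N5 (best of -1, 3, 2, 5, 7); Union gets 4.
- Firm → Management plays N4 (best of 8, 1, 0, 9, 1); Union gets 0.
- Hard → Management plays N3 (best of -1, -4, 9, 0, -3); Union gets 8.
Union's induced payoffs are 4, 0, 8, so Union commits to Hard. Subgame-perfect outcome: (Hard, N3) with payoffs (8, 9).
Under simultaneous play:
Union's best replies: N1→Firm; N2→Soft; N3→Soft; N4→Hard; N5→Soft.
Management's best replies: Soft→N5; Firm→N4; Hard→N3.
The unique mutual best reply is (Soft, N5), giving (4, 7).
Management earns 9 sequentially versus 7 at the Nash outcome: better off.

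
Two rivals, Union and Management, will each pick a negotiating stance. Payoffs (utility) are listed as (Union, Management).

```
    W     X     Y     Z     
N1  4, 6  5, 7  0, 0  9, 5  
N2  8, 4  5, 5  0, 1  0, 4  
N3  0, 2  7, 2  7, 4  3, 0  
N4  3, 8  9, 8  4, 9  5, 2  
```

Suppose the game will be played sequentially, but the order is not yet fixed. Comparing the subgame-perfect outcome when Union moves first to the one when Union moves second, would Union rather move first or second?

If Union leads: Management's best replies are N1→X, N2→X, N3→Y, N4→Y; Union's induced payoffs 5, 5, 7, 4; outcome (N3, Y), payoffs (7, 4).
If Management leads: Union's best replies are W→N2, X→N4, Y→N3, Z→N1; Management's induced payoffs 4, 8, 4, 5; outcome (N4, X), payoffs (9, 8).
Union gets 7 moving first and 9 moving second, so Union prefers to move second.

second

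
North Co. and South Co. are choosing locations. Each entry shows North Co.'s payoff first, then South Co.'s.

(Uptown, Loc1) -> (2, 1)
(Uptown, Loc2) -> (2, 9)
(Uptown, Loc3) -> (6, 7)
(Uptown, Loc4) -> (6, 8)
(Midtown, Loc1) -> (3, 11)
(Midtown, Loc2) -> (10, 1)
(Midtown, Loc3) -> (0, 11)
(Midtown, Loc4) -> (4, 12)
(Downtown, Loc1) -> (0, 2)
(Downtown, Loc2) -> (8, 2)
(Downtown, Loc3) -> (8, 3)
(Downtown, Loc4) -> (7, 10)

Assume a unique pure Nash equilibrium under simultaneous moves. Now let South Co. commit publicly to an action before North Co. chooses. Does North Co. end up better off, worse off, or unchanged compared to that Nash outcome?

Solve by backward induction (South Co. leads).
- Loc1 → North Co. plays Midtown (best of 2, 3, 0); South Co. gets 11.
- Loc2 → North Co. plays Midtown (best of 2, 10, 8); South Co. gets 1.
- Loc3 → North Co. plays Downtown (best of 6, 0, 8); South Co. gets 3.
- Loc4 → North Co. plays Downtown (best of 6, 4, 7); South Co. gets 10.
Maximizing over 11, 1, 3, 10, South Co. chooses Loc1. Subgame-perfect outcome: (Midtown, Loc1) with payoffs (3, 11).
For the simultaneous game, intersect best replies.
North Co.'s best replies: Loc1→Midtown; Loc2→Midtown; Loc3→Downtown; Loc4→Downtown.
South Co.'s best replies: Uptown→Loc2; Midtown→Loc4; Downtown→Loc4.
The unique mutual best reply is (Downtown, Loc4), giving (7, 10).
North Co. earns 3 sequentially versus 7 at the Nash outcome: worse off.

worse off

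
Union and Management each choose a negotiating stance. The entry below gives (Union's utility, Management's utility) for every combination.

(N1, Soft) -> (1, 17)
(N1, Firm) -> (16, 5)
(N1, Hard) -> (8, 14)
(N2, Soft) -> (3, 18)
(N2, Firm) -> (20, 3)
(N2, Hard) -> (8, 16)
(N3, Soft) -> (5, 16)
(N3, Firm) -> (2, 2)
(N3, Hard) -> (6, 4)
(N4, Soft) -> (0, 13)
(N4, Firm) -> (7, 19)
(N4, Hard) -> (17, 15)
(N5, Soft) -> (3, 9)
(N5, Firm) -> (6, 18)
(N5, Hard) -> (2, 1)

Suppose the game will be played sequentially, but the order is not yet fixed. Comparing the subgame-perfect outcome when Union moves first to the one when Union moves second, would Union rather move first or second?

If Union leads: Management's best replies are N1→Soft, N2→Soft, N3→Soft, N4→Firm, N5→Firm; Union's induced payoffs 1, 3, 5, 7, 6; outcome (N4, Firm), payoffs (7, 19).
If Management leads: Union's best replies are Soft→N3, Firm→N2, Hard→N4; Management's induced payoffs 16, 3, 15; outcome (N3, Soft), payoffs (5, 16).
Union gets 7 moving first and 5 moving second, so Union prefers to move first.

first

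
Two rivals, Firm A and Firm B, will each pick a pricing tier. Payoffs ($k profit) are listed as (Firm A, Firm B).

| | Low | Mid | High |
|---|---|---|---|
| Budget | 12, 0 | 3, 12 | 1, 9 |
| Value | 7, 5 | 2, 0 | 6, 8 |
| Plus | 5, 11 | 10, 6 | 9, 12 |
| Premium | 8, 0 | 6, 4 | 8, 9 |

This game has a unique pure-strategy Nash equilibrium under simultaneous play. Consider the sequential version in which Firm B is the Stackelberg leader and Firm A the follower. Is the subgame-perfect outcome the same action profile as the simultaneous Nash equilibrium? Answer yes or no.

Solve by backward induction (Firm B leads).
- Low: BR = Budget, leader payoff 0.
- Mid: BR = Plus, leader payoff 6.
- High: BR = Plus, leader payoff 12.
Firm B's induced payoffs are 0, 6, 12, so Firm B commits to High. Subgame-perfect outcome: (Plus, High) with payoffs (9, 12).
Now find the simultaneous Nash equilibrium.
Firm A's best replies: Low→Budget; Mid→Plus; High→Plus.
Firm B's best replies: Budget→Mid; Value→High; Plus→High; Premium→High.
The unique mutual best reply is (Plus, High), giving (9, 12).
Sequential outcome (Plus, High) coincides with the Nash profile (Plus, High).

yes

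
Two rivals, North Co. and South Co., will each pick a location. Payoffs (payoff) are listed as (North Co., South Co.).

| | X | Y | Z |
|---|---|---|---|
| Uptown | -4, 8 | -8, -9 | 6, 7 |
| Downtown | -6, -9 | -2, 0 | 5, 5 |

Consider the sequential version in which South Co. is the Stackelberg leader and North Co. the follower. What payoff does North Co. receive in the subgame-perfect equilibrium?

-4

Work backward from North Co.'s decision.
- X → North Co. plays Uptown (best of -4, -6); South Co. gets 8.
- Y → North Co. plays Downtown (best of -8, -2); South Co. gets 0.
- Z → North Co. plays Uptown (best of 6, 5); South Co. gets 7.
Maximizing over 8, 0, 7, South Co. chooses X. Subgame-perfect outcome: (Uptown, X) with payoffs (-4, 8).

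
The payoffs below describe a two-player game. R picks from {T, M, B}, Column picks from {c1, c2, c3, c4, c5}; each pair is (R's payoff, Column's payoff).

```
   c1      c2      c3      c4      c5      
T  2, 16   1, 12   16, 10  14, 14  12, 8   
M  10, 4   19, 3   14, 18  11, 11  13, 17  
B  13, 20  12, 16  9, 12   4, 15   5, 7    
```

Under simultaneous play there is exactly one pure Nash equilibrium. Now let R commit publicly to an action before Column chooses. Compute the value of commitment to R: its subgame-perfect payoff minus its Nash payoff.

1

Work backward from Column's decision.
- T: Column compares 16, 12, 10, 14, 8 and picks c1; R would get 2.
- M: Column compares 4, 3, 18, 11, 17 and picks c3; R would get 14.
- B: Column compares 20, 16, 12, 15, 7 and picks c1; R would get 13.
Among 2, 14, 13, the best is 14 at M. Subgame-perfect outcome: (M, c3) with payoffs (14, 18).
Now find the simultaneous Nash equilibrium.
R's best replies: c1→B; c2→M; c3→T; c4→T; c5→M.
Column's best replies: T→c1; M→c3; B→c1.
Only (B, c1) has each player best-responding; Nash payoffs (13, 20).
R's commitment gain: 14 − 13 = 1.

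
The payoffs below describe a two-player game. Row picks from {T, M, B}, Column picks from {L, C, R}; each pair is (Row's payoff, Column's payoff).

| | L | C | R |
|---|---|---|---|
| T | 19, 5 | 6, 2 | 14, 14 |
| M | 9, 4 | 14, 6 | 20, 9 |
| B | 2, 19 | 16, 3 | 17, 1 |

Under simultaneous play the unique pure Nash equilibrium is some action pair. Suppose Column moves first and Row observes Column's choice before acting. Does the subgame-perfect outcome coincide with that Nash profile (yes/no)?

yes

Backward induction with Column moving first.
- L → Row plays T (best of 19, 9, 2); Column gets 5.
- C → Row plays B (best of 6, 14, 16); Column gets 3.
- R → Row plays M (best of 14, 20, 17); Column gets 9.
Among 5, 3, 9, the best is 9 at R. Subgame-perfect outcome: (M, R) with payoffs (20, 9).
Under simultaneous play:
Row's best replies: L→T; C→B; R→M.
Column's best replies: T→R; M→R; B→L.
The unique mutual best reply is (M, R), giving (20, 9).
Sequential outcome (M, R) coincides with the Nash profile (M, R).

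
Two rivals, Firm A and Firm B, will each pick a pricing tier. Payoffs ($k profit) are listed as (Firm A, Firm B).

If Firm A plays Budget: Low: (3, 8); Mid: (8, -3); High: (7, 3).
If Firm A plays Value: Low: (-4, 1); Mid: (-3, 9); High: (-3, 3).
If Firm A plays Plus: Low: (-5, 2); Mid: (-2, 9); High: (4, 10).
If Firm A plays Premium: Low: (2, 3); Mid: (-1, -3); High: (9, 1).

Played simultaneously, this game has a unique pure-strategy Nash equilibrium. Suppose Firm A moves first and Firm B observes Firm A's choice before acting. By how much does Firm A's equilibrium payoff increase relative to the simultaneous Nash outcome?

1

Backward induction with Firm A moving first.
- Budget: BR = Low, leader payoff 3.
- Value: BR = Mid, leader payoff -3.
- Plus: BR = High, leader payoff 4.
- Premium: BR = Low, leader payoff 2.
Firm A's induced payoffs are 3, -3, 4, 2, so Firm A commits to Plus. Subgame-perfect outcome: (Plus, High) with payoffs (4, 10).
For the simultaneous game, intersect best replies.
Firm A's best replies: Low→Budget; Mid→Budget; High→Premium.
Firm B's best replies: Budget→Low; Value→Mid; Plus→High; Premium→Low.
The unique mutual best reply is (Budget, Low), giving (3, 8).
Firm A's commitment gain: 4 − 3 = 1.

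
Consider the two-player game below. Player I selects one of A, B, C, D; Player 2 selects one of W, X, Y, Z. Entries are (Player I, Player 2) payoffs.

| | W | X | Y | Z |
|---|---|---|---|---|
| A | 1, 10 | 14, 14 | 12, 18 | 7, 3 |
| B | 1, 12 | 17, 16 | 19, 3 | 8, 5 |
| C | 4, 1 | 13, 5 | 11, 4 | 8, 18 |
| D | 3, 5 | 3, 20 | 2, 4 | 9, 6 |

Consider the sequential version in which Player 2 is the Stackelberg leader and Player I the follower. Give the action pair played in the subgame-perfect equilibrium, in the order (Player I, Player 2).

(B, X)

Solve by backward induction (Player 2 leads).
- W → Player I plays C (best of 1, 1, 4, 3); Player 2 gets 1.
- X → Player I plays B (best of 14, 17, 13, 3); Player 2 gets 16.
- Y → Player I plays B (best of 12, 19, 11, 2); Player 2 gets 3.
- Z → Player I plays D (best of 7, 8, 8, 9); Player 2 gets 6.
Player 2's induced payoffs are 1, 16, 3, 6, so Player 2 commits to X. Subgame-perfect outcome: (B, X) with payoffs (17, 16).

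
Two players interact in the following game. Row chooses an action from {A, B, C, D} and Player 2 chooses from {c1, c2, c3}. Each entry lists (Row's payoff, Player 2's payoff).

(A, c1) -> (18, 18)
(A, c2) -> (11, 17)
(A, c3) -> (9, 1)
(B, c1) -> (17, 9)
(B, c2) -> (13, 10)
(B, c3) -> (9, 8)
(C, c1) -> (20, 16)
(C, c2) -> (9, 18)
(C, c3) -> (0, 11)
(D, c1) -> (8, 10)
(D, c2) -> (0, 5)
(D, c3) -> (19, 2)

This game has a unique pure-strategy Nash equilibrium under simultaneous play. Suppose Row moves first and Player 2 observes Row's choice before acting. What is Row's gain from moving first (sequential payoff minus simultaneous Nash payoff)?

5

Work backward from Player 2's decision.
- A: BR = c1, leader payoff 18.
- B: BR = c2, leader payoff 13.
- C: BR = c2, leader payoff 9.
- D: BR = c1, leader payoff 8.
Row's induced payoffs are 18, 13, 9, 8, so Row commits to A. Subgame-perfect outcome: (A, c1) with payoffs (18, 18).
Now find the simultaneous Nash equilibrium.
Row's best replies: c1→C; c2→B; c3→D.
Player 2's best replies: A→c1; B→c2; C→c2; D→c1.
The unique mutual best reply is (B, c2), giving (13, 10).
Row's commitment gain: 18 − 13 = 5.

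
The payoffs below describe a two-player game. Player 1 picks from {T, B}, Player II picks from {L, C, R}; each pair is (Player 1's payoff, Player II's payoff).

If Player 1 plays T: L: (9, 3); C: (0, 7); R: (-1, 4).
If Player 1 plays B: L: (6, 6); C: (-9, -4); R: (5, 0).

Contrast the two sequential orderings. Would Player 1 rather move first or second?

If Player 1 leads: Player II's best replies are T→C, B→L; Player 1's induced payoffs 0, 6; outcome (B, L), payoffs (6, 6).
If Player II leads: Player 1's best replies are L→T, C→T, R→B; Player II's induced payoffs 3, 7, 0; outcome (T, C), payoffs (0, 7).
Player 1 gets 6 moving first and 0 moving second, so Player 1 prefers to move first.

first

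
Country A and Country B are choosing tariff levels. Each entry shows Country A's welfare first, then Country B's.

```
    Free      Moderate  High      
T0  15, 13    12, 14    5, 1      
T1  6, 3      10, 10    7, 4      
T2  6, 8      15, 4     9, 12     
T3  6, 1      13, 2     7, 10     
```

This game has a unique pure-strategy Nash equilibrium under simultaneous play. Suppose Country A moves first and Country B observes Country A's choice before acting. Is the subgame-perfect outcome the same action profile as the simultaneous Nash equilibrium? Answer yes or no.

Solve by backward induction (Country A leads).
- T0: BR = Moderate, leader payoff 12.
- T1: BR = Moderate, leader payoff 10.
- T2: BR = High, leader payoff 9.
- T3: BR = High, leader payoff 7.
Maximizing over 12, 10, 9, 7, Country A chooses T0. Subgame-perfect outcome: (T0, Moderate) with payoffs (12, 14).
For the simultaneous game, intersect best replies.
Country A's best replies: Free→T0; Moderate→T2; High→T2.
Country B's best replies: T0→Moderate; T1→Moderate; T2→High; T3→High.
The unique mutual best reply is (T2, High), giving (9, 12).
Sequential outcome (T0, Moderate) differs from the Nash profile (T2, High).

no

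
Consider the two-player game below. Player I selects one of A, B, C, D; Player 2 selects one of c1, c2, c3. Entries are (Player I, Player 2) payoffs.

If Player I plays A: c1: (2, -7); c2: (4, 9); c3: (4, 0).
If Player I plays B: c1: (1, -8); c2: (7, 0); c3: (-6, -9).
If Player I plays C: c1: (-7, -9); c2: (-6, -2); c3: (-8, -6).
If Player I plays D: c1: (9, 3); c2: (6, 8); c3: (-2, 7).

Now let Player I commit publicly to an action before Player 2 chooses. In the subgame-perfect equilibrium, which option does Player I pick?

B

Player 2 best-responds to each possible Player I move:
- A: BR = c2, leader payoff 4.
- B: BR = c2, leader payoff 7.
- C: BR = c2, leader payoff -6.
- D: BR = c2, leader payoff 6.
Player I's induced payoffs are 4, 7, -6, 6, so Player I commits to B. Subgame-perfect outcome: (B, c2) with payoffs (7, 0).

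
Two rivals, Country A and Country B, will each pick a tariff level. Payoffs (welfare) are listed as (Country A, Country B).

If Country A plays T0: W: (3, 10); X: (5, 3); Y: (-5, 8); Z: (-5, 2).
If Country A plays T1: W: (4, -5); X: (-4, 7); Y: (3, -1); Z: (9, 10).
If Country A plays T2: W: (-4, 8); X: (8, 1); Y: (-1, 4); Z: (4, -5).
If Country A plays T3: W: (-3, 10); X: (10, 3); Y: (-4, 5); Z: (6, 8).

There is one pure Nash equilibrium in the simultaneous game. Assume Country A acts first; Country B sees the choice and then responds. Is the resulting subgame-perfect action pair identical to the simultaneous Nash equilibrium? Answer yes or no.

Country B best-responds to each possible Country A move:
- T0: Country B compares 10, 3, 8, 2 and picks W; Country A would get 3.
- T1: Country B compares -5, 7, -1, 10 and picks Z; Country A would get 9.
- T2: Country B compares 8, 1, 4, -5 and picks W; Country A would get -4.
- T3: Country B compares 10, 3, 5, 8 and picks W; Country A would get -3.
Maximizing over 3, 9, -4, -3, Country A chooses T1. Subgame-perfect outcome: (T1, Z) with payoffs (9, 10).
Under simultaneous play:
Country A's best replies: W→T1; X→T3; Y→T1; Z→T1.
Country B's best replies: T0→W; T1→Z; T2→W; T3→W.
Only (T1, Z) has each player best-responding; Nash payoffs (9, 10).
Sequential outcome (T1, Z) coincides with the Nash profile (T1, Z).

yes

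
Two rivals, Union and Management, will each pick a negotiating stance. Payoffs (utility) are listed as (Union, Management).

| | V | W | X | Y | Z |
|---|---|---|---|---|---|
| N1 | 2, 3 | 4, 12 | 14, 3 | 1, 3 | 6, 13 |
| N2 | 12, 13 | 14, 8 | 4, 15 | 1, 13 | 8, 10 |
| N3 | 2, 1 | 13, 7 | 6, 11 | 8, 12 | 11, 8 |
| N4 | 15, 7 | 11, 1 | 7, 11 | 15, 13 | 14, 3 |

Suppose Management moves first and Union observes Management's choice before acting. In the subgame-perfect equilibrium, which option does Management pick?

Y

Solve by backward induction (Management leads).
- V: BR = N4, leader payoff 7.
- W: BR = N2, leader payoff 8.
- X: BR = N1, leader payoff 3.
- Y: BR = N4, leader payoff 13.
- Z: BR = N4, leader payoff 3.
Maximizing over 7, 8, 3, 13, 3, Management chooses Y. Subgame-perfect outcome: (N4, Y) with payoffs (15, 13).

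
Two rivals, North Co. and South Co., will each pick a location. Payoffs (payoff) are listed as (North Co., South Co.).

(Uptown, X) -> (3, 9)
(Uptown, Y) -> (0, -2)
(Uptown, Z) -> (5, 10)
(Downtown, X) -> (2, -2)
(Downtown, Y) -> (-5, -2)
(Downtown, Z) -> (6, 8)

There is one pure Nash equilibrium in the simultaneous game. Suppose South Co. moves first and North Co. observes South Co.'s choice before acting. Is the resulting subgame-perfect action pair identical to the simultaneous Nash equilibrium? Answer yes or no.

no

North Co. best-responds to each possible South Co. move:
- X: North Co. compares 3, 2 and picks Uptown; South Co. would get 9.
- Y: North Co. compares 0, -5 and picks Uptown; South Co. would get -2.
- Z: North Co. compares 5, 6 and picks Downtown; South Co. would get 8.
Among 9, -2, 8, the best is 9 at X. Subgame-perfect outcome: (Uptown, X) with payoffs (3, 9).
Now find the simultaneous Nash equilibrium.
North Co.'s best replies: X→Uptown; Y→Uptown; Z→Downtown.
South Co.'s best replies: Uptown→Z; Downtown→Z.
The unique mutual best reply is (Downtown, Z), giving (6, 8).
Sequential outcome (Uptown, X) differs from the Nash profile (Downtown, Z).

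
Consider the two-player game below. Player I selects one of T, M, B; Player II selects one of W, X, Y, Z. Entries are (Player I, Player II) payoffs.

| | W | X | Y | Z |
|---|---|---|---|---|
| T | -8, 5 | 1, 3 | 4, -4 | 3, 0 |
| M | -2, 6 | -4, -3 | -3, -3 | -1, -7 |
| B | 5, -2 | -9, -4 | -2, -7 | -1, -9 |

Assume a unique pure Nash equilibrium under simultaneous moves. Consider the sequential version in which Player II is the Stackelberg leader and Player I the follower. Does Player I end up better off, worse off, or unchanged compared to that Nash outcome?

worse off

Backward induction with Player II moving first.
- W → Player I plays B (best of -8, -2, 5); Player II gets -2.
- X → Player I plays T (best of 1, -4, -9); Player II gets 3.
- Y → Player I plays T (best of 4, -3, -2); Player II gets -4.
- Z → Player I plays T (best of 3, -1, -1); Player II gets 0.
Maximizing over -2, 3, -4, 0, Player II chooses X. Subgame-perfect outcome: (T, X) with payoffs (1, 3).
For the simultaneous game, intersect best replies.
Player I's best replies: W→B; X→T; Y→T; Z→T.
Player II's best replies: T→W; M→W; B→W.
Only (B, W) has each player best-responding; Nash payoffs (5, -2).
Player I earns 1 sequentially versus 5 at the Nash outcome: worse off.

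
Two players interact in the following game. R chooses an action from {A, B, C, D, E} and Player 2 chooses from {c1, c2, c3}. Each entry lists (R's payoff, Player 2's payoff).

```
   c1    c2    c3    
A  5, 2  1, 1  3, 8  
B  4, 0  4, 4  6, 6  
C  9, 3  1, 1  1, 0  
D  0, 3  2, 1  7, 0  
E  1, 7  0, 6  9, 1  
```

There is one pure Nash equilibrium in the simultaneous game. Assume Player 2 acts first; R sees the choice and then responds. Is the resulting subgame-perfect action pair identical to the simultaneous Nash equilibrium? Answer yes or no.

no

Work backward from R's decision.
- c1: BR = C, leader payoff 3.
- c2: BR = B, leader payoff 4.
- c3: BR = E, leader payoff 1.
Maximizing over 3, 4, 1, Player 2 chooses c2. Subgame-perfect outcome: (B, c2) with payoffs (4, 4).
Under simultaneous play:
R's best replies: c1→C; c2→B; c3→E.
Player 2's best replies: A→c3; B→c3; C→c1; D→c1; E→c1.
Only (C, c1) has each player best-responding; Nash payoffs (9, 3).
Sequential outcome (B, c2) differs from the Nash profile (C, c1).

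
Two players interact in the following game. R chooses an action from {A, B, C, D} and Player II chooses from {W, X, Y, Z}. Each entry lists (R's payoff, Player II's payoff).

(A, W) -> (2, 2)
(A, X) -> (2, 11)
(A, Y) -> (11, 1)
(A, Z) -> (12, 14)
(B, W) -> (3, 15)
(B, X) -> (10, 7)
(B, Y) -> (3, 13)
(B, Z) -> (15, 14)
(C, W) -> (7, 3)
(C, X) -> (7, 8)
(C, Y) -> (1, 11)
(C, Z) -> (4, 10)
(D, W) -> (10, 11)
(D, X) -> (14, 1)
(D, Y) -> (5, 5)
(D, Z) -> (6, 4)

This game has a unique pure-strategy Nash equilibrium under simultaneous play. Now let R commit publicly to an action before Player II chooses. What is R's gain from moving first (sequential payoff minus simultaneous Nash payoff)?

2

Solve by backward induction (R leads).
- A: Player II compares 2, 11, 1, 14 and picks Z; R would get 12.
- B: Player II compares 15, 7, 13, 14 and picks W; R would get 3.
- C: Player II compares 3, 8, 11, 10 and picks Y; R would get 1.
- D: Player II compares 11, 1, 5, 4 and picks W; R would get 10.
Among 12, 3, 1, 10, the best is 12 at A. Subgame-perfect outcome: (A, Z) with payoffs (12, 14).
Under simultaneous play:
R's best replies: W→D; X→D; Y→A; Z→B.
Player II's best replies: A→Z; B→W; C→Y; D→W.
The unique mutual best reply is (D, W), giving (10, 11).
R's commitment gain: 12 − 10 = 2.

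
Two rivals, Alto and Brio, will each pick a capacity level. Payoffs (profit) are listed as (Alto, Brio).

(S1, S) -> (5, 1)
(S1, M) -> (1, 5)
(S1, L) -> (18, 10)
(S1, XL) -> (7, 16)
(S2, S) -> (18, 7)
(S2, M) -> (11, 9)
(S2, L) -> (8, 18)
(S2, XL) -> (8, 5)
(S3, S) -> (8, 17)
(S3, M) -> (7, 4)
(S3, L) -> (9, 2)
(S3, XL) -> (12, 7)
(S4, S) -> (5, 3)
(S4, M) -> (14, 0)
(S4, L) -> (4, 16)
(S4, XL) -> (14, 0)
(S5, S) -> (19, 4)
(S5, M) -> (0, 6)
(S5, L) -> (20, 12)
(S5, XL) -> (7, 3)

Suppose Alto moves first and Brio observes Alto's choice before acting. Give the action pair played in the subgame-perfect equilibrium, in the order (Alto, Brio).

(S5, L)

Backward induction with Alto moving first.
- S1 → Brio plays XL (best of 1, 5, 10, 16); Alto gets 7.
- S2 → Brio plays L (best of 7, 9, 18, 5); Alto gets 8.
- S3 → Brio plays S (best of 17, 4, 2, 7); Alto gets 8.
- S4 → Brio plays L (best of 3, 0, 16, 0); Alto gets 4.
- S5 → Brio plays L (best of 4, 6, 12, 3); Alto gets 20.
Maximizing over 7, 8, 8, 4, 20, Alto chooses S5. Subgame-perfect outcome: (S5, L) with payoffs (20, 12).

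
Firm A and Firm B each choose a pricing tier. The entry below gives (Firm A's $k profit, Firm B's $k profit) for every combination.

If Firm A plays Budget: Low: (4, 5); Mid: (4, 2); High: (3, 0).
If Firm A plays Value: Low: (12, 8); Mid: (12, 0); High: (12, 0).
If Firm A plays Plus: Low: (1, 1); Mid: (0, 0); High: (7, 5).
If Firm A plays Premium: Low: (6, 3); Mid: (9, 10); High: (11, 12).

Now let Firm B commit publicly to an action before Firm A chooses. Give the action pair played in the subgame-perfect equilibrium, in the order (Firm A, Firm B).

Firm A best-responds to each possible Firm B move:
- Low → Firm A plays Value (best of 4, 12, 1, 6); Firm B gets 8.
- Mid → Firm A plays Value (best of 4, 12, 0, 9); Firm B gets 0.
- High → Firm A plays Value (best of 3, 12, 7, 11); Firm B gets 0.
Among 8, 0, 0, the best is 8 at Low. Subgame-perfect outcome: (Value, Low) with payoffs (12, 8).

(Value, Low)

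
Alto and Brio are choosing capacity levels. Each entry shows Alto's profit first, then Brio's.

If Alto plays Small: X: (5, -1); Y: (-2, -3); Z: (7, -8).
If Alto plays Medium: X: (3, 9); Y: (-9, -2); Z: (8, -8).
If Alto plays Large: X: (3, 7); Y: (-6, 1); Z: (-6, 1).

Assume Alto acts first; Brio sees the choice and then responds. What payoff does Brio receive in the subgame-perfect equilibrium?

-1

Brio best-responds to each possible Alto move:
- Small: Brio compares -1, -3, -8 and picks X; Alto would get 5.
- Medium: Brio compares 9, -2, -8 and picks X; Alto would get 3.
- Large: Brio compares 7, 1, 1 and picks X; Alto would get 3.
Among 5, 3, 3, the best is 5 at Small. Subgame-perfect outcome: (Small, X) with payoffs (5, -1).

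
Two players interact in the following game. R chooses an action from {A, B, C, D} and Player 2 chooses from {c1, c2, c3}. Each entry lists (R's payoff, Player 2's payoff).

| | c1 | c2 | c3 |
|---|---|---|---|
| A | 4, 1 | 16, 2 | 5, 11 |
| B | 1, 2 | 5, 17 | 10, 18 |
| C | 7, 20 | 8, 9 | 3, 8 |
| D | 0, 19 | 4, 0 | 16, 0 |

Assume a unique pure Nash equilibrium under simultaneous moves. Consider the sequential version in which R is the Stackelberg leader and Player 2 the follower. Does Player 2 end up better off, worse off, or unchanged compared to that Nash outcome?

worse off

Player 2 best-responds to each possible R move:
- A: BR = c3, leader payoff 5.
- B: BR = c3, leader payoff 10.
- C: BR = c1, leader payoff 7.
- D: BR = c1, leader payoff 0.
Among 5, 10, 7, 0, the best is 10 at B. Subgame-perfect outcome: (B, c3) with payoffs (10, 18).
For the simultaneous game, intersect best replies.
R's best replies: c1→C; c2→A; c3→D.
Player 2's best replies: A→c3; B→c3; C→c1; D→c1.
The unique mutual best reply is (C, c1), giving (7, 20).
Player 2 earns 18 sequentially versus 20 at the Nash outcome: worse off.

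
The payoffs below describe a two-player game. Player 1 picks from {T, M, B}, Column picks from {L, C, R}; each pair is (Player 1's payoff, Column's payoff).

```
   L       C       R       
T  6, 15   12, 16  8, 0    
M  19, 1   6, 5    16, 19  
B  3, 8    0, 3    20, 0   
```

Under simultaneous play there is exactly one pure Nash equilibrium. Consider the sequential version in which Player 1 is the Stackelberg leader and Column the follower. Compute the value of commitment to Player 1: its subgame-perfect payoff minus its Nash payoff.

Column best-responds to each possible Player 1 move:
- T → Column plays C (best of 15, 16, 0); Player 1 gets 12.
- M → Column plays R (best of 1, 5, 19); Player 1 gets 16.
- B → Column plays L (best of 8, 3, 0); Player 1 gets 3.
Player 1's induced payoffs are 12, 16, 3, so Player 1 commits to M. Subgame-perfect outcome: (M, R) with payoffs (16, 19).
Now find the simultaneous Nash equilibrium.
Player 1's best replies: L→M; C→T; R→B.
Column's best replies: T→C; M→R; B→L.
The unique mutual best reply is (T, C), giving (12, 16).
Player 1's commitment gain: 16 − 12 = 4.

4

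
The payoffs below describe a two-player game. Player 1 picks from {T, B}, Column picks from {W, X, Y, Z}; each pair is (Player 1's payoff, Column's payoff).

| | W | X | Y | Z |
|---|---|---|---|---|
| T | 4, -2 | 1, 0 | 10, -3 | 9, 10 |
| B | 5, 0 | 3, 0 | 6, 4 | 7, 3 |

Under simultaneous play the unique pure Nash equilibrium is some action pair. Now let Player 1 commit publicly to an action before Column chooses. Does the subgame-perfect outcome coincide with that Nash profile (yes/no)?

Work backward from Column's decision.
- T: BR = Z, leader payoff 9.
- B: BR = Y, leader payoff 6.
Player 1's induced payoffs are 9, 6, so Player 1 commits to T. Subgame-perfect outcome: (T, Z) with payoffs (9, 10).
For the simultaneous game, intersect best replies.
Player 1's best replies: W→B; X→B; Y→T; Z→T.
Column's best replies: T→Z; B→Y.
Only (T, Z) has each player best-responding; Nash payoffs (9, 10).
Sequential outcome (T, Z) coincides with the Nash profile (T, Z).

yes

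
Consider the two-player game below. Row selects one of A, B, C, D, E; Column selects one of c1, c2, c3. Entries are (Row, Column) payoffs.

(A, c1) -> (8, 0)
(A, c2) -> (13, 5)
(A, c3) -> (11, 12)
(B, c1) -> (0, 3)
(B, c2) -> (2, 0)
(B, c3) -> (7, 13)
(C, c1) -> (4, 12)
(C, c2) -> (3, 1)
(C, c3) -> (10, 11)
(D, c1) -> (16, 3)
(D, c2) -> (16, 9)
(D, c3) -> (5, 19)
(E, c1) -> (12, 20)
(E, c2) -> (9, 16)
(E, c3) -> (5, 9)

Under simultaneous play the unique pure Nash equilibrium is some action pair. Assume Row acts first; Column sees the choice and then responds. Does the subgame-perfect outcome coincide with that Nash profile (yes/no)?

no

Solve by backward induction (Row leads).
- A: BR = c3, leader payoff 11.
- B: BR = c3, leader payoff 7.
- C: BR = c1, leader payoff 4.
- D: BR = c3, leader payoff 5.
- E: BR = c1, leader payoff 12.
Maximizing over 11, 7, 4, 5, 12, Row chooses E. Subgame-perfect outcome: (E, c1) with payoffs (12, 20).
Now find the simultaneous Nash equilibrium.
Row's best replies: c1→D; c2→D; c3→A.
Column's best replies: A→c3; B→c3; C→c1; D→c3; E→c1.
The unique mutual best reply is (A, c3), giving (11, 12).
Sequential outcome (E, c1) differs from the Nash profile (A, c3).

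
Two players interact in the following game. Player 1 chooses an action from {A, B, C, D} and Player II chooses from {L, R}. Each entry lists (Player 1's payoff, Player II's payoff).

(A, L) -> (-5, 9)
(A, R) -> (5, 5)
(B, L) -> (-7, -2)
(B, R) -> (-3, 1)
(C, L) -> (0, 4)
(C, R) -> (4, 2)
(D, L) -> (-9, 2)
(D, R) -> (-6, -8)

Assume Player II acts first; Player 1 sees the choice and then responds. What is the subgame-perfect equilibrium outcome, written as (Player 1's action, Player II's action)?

Work backward from Player 1's decision.
- L: BR = C, leader payoff 4.
- R: BR = A, leader payoff 5.
Among 4, 5, the best is 5 at R. Subgame-perfect outcome: (A, R) with payoffs (5, 5).

(A, R)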